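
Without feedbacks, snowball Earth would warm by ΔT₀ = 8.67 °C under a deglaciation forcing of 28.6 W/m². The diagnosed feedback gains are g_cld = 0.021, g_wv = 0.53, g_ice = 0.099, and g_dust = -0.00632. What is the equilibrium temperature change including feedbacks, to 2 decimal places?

24.33 °C

Total gain g = 0.021 + 0.53 + 0.099 − 0.00632 = 0.64368.
Amplification A = 1/(1 − 0.64368) = 2.806.
ΔT = 8.67 × 2.806 = 24.33 °C.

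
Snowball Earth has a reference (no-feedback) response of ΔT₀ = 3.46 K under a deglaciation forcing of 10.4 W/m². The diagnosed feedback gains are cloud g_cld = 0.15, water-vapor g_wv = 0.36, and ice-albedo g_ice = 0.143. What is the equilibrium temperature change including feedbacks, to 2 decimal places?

Total gain g = 0.15 + 0.36 + 0.143 = 0.653.
Amplification A = 1/(1 − 0.653) = 2.882.
ΔT = 3.46 × 2.882 = 9.97 K.

9.97 K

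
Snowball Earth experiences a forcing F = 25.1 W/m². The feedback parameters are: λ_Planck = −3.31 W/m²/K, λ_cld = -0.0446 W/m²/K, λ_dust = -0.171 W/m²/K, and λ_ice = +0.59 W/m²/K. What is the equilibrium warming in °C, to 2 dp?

8.55 °C

Net feedback parameter λ = (−3.31) + (-0.0446) + (-0.171) + (+0.59) = -2.9356 W/m²/K.
ΔT = −F/λ = −25.1/(-2.9356) = 8.55 °C.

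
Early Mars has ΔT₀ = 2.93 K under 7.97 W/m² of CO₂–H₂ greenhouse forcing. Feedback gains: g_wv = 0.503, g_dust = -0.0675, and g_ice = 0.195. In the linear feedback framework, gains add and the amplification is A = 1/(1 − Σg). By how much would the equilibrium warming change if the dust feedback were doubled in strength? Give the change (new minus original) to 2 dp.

Original: g = 0.6305, ΔT = 2.93/(1−0.6305) = 7.9296 K.
With doubled dust: g' = 0.563, ΔT' = 2.93/(1−0.563) = 6.7048 K.
Change = 6.7048 − 7.9296 = -1.22 K.

-1.22 K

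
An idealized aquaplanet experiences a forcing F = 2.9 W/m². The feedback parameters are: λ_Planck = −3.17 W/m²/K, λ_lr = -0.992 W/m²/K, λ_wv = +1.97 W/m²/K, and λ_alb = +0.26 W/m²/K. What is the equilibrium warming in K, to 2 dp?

1.50 K

Net feedback parameter λ = (−3.17) + (-0.992) + (+1.97) + (+0.26) = -1.932 W/m²/K.
ΔT = −F/λ = −2.9/(-1.932) = 1.50 K.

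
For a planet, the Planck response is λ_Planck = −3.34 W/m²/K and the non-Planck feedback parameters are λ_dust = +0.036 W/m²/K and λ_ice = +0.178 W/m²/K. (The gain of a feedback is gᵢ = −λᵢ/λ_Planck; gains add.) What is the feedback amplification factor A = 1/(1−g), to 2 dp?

1.07

Convert to gains: g_dust = 0.036/3.34 = 0.01078; g_ice = 0.178/3.34 = 0.05329.
Total gain g = 0.06407.
A = 1/(1 − 0.06407) = 1.07.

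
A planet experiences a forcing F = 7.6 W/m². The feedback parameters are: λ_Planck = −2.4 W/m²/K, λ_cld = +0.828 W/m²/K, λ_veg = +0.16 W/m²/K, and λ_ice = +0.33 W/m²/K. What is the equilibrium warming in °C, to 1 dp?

Net feedback parameter λ = (−2.4) + (+0.828) + (+0.16) + (+0.33) = -1.082 W/m²/K.
ΔT = −F/λ = −7.6/(-1.082) = 7.0 °C.

7.0 °C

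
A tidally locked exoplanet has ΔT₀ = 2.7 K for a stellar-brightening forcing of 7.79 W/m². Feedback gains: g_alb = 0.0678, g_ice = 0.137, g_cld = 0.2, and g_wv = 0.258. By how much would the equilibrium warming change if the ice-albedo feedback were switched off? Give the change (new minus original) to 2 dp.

Original: g = 0.6628, ΔT = 2.7/(1−0.6628) = 8.0071 K.
Without ice-albedo: g' = 0.5258, ΔT' = 2.7/(1−0.5258) = 5.6938 K.
Change = 5.6938 − 8.0071 = -2.31 K.

-2.31 K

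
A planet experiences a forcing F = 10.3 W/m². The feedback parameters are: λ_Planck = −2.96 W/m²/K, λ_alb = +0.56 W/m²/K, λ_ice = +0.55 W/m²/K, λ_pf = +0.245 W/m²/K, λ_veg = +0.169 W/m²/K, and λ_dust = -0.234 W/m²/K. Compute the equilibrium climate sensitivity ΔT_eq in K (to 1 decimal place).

Net feedback parameter λ = (−2.96) + (+0.56) + (+0.55) + (+0.245) + (+0.169) + (-0.234) = -1.67 W/m²/K.
ΔT = −F/λ = −10.3/(-1.67) = 6.2 K.

6.2 K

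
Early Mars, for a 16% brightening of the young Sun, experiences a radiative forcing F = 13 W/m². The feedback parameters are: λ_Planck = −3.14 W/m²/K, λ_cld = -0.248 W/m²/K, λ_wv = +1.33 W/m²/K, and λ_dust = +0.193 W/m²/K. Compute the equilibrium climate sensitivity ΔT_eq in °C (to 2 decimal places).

6.97 °C

Net feedback parameter λ = (−3.14) + (-0.248) + (+1.33) + (+0.193) = -1.865 W/m²/K.
ΔT = −F/λ = −13/(-1.865) = 6.97 °C.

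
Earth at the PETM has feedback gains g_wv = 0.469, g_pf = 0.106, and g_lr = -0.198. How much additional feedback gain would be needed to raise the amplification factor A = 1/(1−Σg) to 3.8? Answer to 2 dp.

Current total gain = 0.377.
Target gain for A = 3.8: g* = 1 − 1/3.8 = 0.7368.
Additional gain needed = 0.7368 − 0.377 = 0.36.

0.36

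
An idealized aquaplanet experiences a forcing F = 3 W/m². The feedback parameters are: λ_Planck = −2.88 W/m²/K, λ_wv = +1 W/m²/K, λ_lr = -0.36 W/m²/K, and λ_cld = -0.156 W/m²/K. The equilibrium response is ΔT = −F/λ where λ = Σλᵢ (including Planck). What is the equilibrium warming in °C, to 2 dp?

Net feedback parameter λ = (−2.88) + (+1) + (-0.36) + (-0.156) = -2.396 W/m²/K.
ΔT = −F/λ = −3/(-2.396) = 1.25 °C.

1.25 °C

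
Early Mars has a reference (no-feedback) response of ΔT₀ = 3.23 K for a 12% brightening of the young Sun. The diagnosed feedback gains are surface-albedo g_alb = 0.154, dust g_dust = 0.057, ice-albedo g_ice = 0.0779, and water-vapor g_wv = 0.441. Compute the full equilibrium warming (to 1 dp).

12.0 K

Total gain g = 0.154 + 0.057 + 0.0779 + 0.441 = 0.7299.
Amplification A = 1/(1 − 0.7299) = 3.702.
ΔT = 3.23 × 3.702 = 12.0 K.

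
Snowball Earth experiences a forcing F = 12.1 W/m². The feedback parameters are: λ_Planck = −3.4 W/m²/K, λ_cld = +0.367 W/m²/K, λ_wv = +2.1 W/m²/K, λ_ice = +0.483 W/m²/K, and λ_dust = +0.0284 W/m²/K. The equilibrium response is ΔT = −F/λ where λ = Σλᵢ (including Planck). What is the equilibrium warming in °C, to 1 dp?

Net feedback parameter λ = (−3.4) + (+0.367) + (+2.1) + (+0.483) + (+0.0284) = -0.4216 W/m²/K.
ΔT = −F/λ = −12.1/(-0.4216) = 28.7 °C.

28.7 °C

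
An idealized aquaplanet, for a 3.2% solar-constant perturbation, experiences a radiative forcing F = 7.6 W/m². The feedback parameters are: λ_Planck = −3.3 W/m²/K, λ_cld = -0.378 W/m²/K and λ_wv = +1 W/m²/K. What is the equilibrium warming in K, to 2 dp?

Net feedback parameter λ = (−3.3) + (-0.378) + (+1) = -2.678 W/m²/K.
ΔT = −F/λ = −7.6/(-2.678) = 2.84 K.

2.84 K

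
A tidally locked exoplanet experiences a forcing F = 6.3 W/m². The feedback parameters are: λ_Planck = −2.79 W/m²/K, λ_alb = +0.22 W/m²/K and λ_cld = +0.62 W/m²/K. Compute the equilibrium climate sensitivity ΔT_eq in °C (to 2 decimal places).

Net feedback parameter λ = (−2.79) + (+0.22) + (+0.62) = -1.95 W/m²/K.
ΔT = −F/λ = −6.3/(-1.95) = 3.23 °C.

3.23 °C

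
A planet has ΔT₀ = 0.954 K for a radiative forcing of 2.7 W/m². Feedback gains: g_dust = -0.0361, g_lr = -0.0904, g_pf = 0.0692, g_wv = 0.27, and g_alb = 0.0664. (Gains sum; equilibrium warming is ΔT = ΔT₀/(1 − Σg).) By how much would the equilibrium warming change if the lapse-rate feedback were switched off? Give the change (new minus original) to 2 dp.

0.19 K

Original: g = 0.2791, ΔT = 0.954/(1−0.2791) = 1.3233 K.
Without lapse-rate: g' = 0.3695, ΔT' = 0.954/(1−0.3695) = 1.5131 K.
Change = 1.5131 − 1.3233 = 0.19 K.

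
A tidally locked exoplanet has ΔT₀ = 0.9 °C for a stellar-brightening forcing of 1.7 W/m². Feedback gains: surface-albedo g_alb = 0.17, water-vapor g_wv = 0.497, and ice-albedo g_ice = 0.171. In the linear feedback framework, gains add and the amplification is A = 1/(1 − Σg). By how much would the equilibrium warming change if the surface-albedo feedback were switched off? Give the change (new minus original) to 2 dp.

Original: g = 0.838, ΔT = 0.9/(1−0.838) = 5.5556 °C.
Without surface-albedo: g' = 0.668, ΔT' = 0.9/(1−0.668) = 2.7108 °C.
Change = 2.7108 − 5.5556 = -2.84 °C.

-2.84 °C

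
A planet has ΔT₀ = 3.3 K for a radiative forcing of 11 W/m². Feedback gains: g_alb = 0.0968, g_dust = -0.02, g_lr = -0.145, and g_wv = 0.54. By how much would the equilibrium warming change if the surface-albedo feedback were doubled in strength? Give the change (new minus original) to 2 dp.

1.40 K

Original: g = 0.4718, ΔT = 3.3/(1−0.4718) = 6.2476 K.
With doubled surface-albedo: g' = 0.5686, ΔT' = 3.3/(1−0.5686) = 7.6495 K.
Change = 7.6495 − 6.2476 = 1.40 K.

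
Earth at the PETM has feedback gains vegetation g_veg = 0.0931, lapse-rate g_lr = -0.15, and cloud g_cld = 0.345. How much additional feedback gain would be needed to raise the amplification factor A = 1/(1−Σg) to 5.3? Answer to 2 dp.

0.52

Current total gain = 0.2881.
Target gain for A = 5.3: g* = 1 − 1/5.3 = 0.8113.
Additional gain needed = 0.8113 − 0.2881 = 0.52.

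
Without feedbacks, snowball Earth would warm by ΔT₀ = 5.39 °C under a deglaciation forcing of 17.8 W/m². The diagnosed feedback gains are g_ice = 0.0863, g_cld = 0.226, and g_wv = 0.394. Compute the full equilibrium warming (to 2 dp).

Total gain g = 0.0863 + 0.226 + 0.394 = 0.7063.
Amplification A = 1/(1 − 0.7063) = 3.405.
ΔT = 5.39 × 3.405 = 18.35 °C.

18.35 °C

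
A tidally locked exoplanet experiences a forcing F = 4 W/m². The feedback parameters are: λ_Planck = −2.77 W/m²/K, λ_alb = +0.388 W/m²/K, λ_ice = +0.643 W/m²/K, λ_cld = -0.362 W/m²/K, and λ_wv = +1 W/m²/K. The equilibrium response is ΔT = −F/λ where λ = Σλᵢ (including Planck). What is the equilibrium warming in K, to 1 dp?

Net feedback parameter λ = (−2.77) + (+0.388) + (+0.643) + (-0.362) + (+1) = -1.101 W/m²/K.
ΔT = −F/λ = −4/(-1.101) = 3.6 K.

3.6 K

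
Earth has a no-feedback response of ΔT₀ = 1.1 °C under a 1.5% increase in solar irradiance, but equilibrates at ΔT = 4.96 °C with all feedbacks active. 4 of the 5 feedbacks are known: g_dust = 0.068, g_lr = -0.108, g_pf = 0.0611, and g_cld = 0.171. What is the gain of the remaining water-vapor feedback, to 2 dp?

Amplification A = ΔT/ΔT₀ = 4.96/1.1 = 4.509.
Total gain g = 1 − 1/A = 1 − 1/4.509 = 0.7782.
Known gains sum to 0.068 − 0.108 + 0.0611 + 0.171 = 0.1921.
g_wv = 0.7782 − 0.1921 = 0.59.

0.59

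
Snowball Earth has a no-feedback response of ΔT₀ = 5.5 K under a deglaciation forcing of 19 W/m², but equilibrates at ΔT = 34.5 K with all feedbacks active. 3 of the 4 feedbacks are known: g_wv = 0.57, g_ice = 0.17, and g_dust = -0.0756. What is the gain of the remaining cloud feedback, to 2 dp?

Amplification A = ΔT/ΔT₀ = 34.5/5.5 = 6.273.
Total gain g = 1 − 1/A = 1 − 1/6.273 = 0.8406.
Known gains sum to 0.57 + 0.17 − 0.0756 = 0.6644.
g_cld = 0.8406 − 0.6644 = 0.18.

0.18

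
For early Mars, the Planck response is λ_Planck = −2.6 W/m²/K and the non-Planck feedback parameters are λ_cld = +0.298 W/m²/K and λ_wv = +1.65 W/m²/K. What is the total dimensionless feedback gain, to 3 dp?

Convert to gains: g_cld = 0.298/2.6 = 0.1146; g_wv = 1.65/2.6 = 0.6346.
Total gain g = 0.7492.

0.749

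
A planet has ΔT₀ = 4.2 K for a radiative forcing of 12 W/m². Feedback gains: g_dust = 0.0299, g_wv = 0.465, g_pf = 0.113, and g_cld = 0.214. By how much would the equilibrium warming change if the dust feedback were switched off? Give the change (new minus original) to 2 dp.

Original: g = 0.8219, ΔT = 4.2/(1−0.8219) = 23.5823 K.
Without dust: g' = 0.792, ΔT' = 4.2/(1−0.792) = 20.1923 K.
Change = 20.1923 − 23.5823 = -3.39 K.

-3.39 K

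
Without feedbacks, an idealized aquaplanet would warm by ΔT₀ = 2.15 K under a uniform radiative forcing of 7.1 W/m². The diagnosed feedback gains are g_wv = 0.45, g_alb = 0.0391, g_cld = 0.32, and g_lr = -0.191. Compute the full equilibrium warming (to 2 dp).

Total gain g = 0.45 + 0.0391 + 0.32 − 0.191 = 0.6181.
Amplification A = 1/(1 − 0.6181) = 2.618.
ΔT = 2.15 × 2.618 = 5.63 K.

5.63 K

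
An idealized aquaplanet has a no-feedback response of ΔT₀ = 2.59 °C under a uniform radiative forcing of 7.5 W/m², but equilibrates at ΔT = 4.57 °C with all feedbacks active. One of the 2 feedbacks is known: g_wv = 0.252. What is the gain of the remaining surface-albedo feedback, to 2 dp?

0.18

Amplification A = ΔT/ΔT₀ = 4.57/2.59 = 1.764.
Total gain g = 1 − 1/A = 1 − 1/1.764 = 0.4331.
The known gain is 0.252.
g_alb = 0.4331 − 0.252 = 0.18.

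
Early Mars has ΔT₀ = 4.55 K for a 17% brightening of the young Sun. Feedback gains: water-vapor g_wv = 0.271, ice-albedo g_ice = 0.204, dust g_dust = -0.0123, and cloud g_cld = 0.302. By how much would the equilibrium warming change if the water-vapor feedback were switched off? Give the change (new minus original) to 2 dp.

Original: g = 0.7647, ΔT = 4.55/(1−0.7647) = 19.3370 K.
Without water-vapor: g' = 0.4937, ΔT' = 4.55/(1−0.4937) = 8.9868 K.
Change = 8.9868 − 19.3370 = -10.35 K.

-10.35 K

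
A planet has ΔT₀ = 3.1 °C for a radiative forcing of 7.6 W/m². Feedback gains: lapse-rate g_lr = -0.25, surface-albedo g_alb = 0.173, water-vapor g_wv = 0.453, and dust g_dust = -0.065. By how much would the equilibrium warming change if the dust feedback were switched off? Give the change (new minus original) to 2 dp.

Original: g = 0.311, ΔT = 3.1/(1−0.311) = 4.4993 °C.
Without dust: g' = 0.376, ΔT' = 3.1/(1−0.376) = 4.9679 °C.
Change = 4.9679 − 4.4993 = 0.47 °C.

0.47 °C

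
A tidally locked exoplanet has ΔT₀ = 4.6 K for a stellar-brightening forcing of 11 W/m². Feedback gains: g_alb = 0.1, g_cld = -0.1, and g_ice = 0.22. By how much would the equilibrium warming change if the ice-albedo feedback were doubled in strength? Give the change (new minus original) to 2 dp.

Original: g = 0.22, ΔT = 4.6/(1−0.22) = 5.8974 K.
With doubled ice-albedo: g' = 0.44, ΔT' = 4.6/(1−0.44) = 8.2143 K.
Change = 8.2143 − 5.8974 = 2.32 K.

2.32 K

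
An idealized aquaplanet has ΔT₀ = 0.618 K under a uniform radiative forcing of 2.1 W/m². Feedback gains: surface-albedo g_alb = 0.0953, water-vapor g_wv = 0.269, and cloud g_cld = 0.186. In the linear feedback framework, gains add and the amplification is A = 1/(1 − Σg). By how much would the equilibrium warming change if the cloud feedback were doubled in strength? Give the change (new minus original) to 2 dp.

0.97 K

Original: g = 0.5503, ΔT = 0.618/(1−0.5503) = 1.3742 K.
With doubled cloud: g' = 0.7363, ΔT' = 0.618/(1−0.7363) = 2.3436 K.
Change = 2.3436 − 1.3742 = 0.97 K.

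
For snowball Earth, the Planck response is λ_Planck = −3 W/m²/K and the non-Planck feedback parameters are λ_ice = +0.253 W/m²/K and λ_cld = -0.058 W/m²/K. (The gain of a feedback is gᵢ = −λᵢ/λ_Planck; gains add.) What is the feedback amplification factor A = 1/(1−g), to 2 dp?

1.07

Convert to gains: g_ice = 0.253/3 = 0.08433; g_cld = -0.058/3 = -0.01933.
Total gain g = 0.065.
A = 1/(1 − 0.065) = 1.07.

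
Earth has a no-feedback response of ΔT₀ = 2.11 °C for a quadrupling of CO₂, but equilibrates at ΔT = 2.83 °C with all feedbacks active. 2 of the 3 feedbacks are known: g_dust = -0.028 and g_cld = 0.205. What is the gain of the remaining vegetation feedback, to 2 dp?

Amplification A = ΔT/ΔT₀ = 2.83/2.11 = 1.341.
Total gain g = 1 − 1/A = 1 − 1/1.341 = 0.2543.
Known gains sum to -0.028 + 0.205 = 0.177.
g_veg = 0.2543 − 0.177 = 0.08.

0.08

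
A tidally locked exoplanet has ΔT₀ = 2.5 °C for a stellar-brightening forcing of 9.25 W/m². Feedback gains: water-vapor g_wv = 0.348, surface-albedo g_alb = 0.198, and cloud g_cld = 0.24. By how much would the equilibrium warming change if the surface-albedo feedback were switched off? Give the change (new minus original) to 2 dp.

Original: g = 0.786, ΔT = 2.5/(1−0.786) = 11.6822 °C.
Without surface-albedo: g' = 0.588, ΔT' = 2.5/(1−0.588) = 6.0680 °C.
Change = 6.0680 − 11.6822 = -5.61 °C.

-5.61 °C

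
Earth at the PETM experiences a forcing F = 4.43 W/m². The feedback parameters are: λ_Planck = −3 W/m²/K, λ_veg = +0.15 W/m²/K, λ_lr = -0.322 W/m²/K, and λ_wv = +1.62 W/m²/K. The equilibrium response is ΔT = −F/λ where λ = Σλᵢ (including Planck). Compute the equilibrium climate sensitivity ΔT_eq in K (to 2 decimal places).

Net feedback parameter λ = (−3) + (+0.15) + (-0.322) + (+1.62) = -1.552 W/m²/K.
ΔT = −F/λ = −4.43/(-1.552) = 2.85 K.

2.85 K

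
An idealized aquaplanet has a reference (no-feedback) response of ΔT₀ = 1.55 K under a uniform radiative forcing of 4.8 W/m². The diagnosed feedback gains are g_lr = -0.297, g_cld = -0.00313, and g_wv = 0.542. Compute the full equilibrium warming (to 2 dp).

2.04 K

Total gain g = -0.297 − 0.00313 + 0.542 = 0.24187.
Amplification A = 1/(1 − 0.24187) = 1.319.
ΔT = 1.55 × 1.319 = 2.04 K.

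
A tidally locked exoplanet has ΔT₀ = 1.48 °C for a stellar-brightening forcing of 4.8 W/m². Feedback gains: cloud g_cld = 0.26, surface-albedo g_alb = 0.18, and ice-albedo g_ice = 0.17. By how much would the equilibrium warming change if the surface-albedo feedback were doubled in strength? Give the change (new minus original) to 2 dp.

3.25 °C

Original: g = 0.61, ΔT = 1.48/(1−0.61) = 3.7949 °C.
With doubled surface-albedo: g' = 0.79, ΔT' = 1.48/(1−0.79) = 7.0476 °C.
Change = 7.0476 − 3.7949 = 3.25 °C.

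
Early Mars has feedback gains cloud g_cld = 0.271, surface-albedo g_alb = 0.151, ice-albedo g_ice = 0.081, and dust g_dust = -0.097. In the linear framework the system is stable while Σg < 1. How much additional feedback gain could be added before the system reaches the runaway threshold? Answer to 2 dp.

0.59

Current total gain = 0.271 + 0.151 + 0.081 − 0.097 = 0.406.
Margin to runaway = 1 − 0.406 = 0.59.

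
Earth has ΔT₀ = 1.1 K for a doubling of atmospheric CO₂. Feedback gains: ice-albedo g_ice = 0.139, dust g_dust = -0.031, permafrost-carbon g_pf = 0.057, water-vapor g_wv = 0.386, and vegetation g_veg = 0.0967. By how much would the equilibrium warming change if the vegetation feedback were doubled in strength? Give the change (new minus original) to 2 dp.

1.18 K

Original: g = 0.6477, ΔT = 1.1/(1−0.6477) = 3.1223 K.
With doubled vegetation: g' = 0.7444, ΔT' = 1.1/(1−0.7444) = 4.3036 K.
Change = 4.3036 − 3.1223 = 1.18 K.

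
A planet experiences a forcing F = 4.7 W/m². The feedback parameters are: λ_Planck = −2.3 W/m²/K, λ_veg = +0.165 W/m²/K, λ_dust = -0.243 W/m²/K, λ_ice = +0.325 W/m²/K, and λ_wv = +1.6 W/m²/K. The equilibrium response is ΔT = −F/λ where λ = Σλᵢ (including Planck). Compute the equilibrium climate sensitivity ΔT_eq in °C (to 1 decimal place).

10.4 °C

Net feedback parameter λ = (−2.3) + (+0.165) + (-0.243) + (+0.325) + (+1.6) = -0.453 W/m²/K.
ΔT = −F/λ = −4.7/(-0.453) = 10.4 °C.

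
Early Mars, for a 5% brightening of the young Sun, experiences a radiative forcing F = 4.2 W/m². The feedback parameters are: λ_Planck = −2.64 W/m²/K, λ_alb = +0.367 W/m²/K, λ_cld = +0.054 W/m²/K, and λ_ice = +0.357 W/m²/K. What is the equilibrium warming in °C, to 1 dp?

Net feedback parameter λ = (−2.64) + (+0.367) + (+0.054) + (+0.357) = -1.862 W/m²/K.
ΔT = −F/λ = −4.2/(-1.862) = 2.3 °C.

2.3 °C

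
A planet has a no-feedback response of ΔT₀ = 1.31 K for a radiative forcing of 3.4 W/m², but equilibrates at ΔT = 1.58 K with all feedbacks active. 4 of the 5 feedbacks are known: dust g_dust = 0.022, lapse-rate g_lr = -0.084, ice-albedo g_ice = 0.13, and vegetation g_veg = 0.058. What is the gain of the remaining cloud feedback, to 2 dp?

Amplification A = ΔT/ΔT₀ = 1.58/1.31 = 1.206.
Total gain g = 1 − 1/A = 1 − 1/1.206 = 0.1708.
Known gains sum to 0.022 − 0.084 + 0.13 + 0.058 = 0.126.
g_cld = 0.1708 − 0.126 = 0.04.

0.04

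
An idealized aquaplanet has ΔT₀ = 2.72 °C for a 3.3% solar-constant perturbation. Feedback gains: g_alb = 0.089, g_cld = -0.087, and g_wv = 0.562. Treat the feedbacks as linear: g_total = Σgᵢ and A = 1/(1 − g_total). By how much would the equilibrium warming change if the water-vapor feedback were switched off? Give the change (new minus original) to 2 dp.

Original: g = 0.564, ΔT = 2.72/(1−0.564) = 6.2385 °C.
Without water-vapor: g' = 0.002, ΔT' = 2.72/(1−0.002) = 2.7255 °C.
Change = 2.7255 − 6.2385 = -3.51 °C.

-3.51 °C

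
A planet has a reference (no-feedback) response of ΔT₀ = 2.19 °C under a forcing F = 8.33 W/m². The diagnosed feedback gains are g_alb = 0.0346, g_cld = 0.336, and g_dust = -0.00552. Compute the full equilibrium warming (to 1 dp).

3.4 °C

Total gain g = 0.0346 + 0.336 − 0.00552 = 0.36508.
Amplification A = 1/(1 − 0.36508) = 1.575.
ΔT = 2.19 × 1.575 = 3.4 °C.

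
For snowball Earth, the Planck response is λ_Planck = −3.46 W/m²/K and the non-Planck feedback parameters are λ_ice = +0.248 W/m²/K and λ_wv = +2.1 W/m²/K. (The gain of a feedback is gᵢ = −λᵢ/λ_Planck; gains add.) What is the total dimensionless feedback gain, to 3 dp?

Convert to gains: g_ice = 0.248/3.46 = 0.07168; g_wv = 2.1/3.46 = 0.6069.
Total gain g = 0.67858.

0.679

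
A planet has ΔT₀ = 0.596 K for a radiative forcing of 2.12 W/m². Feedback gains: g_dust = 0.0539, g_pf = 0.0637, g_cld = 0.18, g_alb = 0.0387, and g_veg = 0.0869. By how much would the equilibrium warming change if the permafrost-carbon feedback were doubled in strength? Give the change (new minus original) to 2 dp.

Original: g = 0.4232, ΔT = 0.596/(1−0.4232) = 1.0333 K.
With doubled permafrost-carbon: g' = 0.4869, ΔT' = 0.596/(1−0.4869) = 1.1616 K.
Change = 1.1616 − 1.0333 = 0.13 K.

0.13 K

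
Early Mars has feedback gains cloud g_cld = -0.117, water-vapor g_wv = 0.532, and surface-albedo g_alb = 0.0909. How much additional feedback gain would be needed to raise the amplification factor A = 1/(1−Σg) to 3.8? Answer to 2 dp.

0.23

Current total gain = 0.5059.
Target gain for A = 3.8: g* = 1 − 1/3.8 = 0.7368.
Additional gain needed = 0.7368 − 0.5059 = 0.23.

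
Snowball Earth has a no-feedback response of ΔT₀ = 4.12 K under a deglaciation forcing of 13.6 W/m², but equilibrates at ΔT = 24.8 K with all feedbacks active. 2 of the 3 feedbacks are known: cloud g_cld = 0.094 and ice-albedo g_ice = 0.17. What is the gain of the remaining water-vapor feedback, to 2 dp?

Amplification A = ΔT/ΔT₀ = 24.8/4.12 = 6.019.
Total gain g = 1 − 1/A = 1 − 1/6.019 = 0.8339.
Known gains sum to 0.094 + 0.17 = 0.264.
g_wv = 0.8339 − 0.264 = 0.57.

0.57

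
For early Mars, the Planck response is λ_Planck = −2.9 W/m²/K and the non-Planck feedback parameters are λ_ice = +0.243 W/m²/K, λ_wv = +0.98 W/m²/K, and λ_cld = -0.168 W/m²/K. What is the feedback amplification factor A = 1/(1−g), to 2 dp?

Convert to gains: g_ice = 0.243/2.9 = 0.08379; g_wv = 0.98/2.9 = 0.3379; g_cld = -0.168/2.9 = -0.05793.
Total gain g = 0.36376.
A = 1/(1 − 0.36376) = 1.57.

1.57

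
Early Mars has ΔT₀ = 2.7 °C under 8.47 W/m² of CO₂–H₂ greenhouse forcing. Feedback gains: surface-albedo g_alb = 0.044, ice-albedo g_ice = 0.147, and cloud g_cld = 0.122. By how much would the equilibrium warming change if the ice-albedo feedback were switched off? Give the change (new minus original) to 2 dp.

Original: g = 0.313, ΔT = 2.7/(1−0.313) = 3.9301 °C.
Without ice-albedo: g' = 0.166, ΔT' = 2.7/(1−0.166) = 3.2374 °C.
Change = 3.2374 − 3.9301 = -0.69 °C.

-0.69 °C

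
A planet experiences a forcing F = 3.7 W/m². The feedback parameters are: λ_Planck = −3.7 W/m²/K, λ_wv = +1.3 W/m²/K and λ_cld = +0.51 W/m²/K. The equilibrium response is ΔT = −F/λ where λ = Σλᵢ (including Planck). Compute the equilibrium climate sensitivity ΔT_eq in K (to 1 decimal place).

2.0 K

Net feedback parameter λ = (−3.7) + (+1.3) + (+0.51) = -1.89 W/m²/K.
ΔT = −F/λ = −3.7/(-1.89) = 2.0 K.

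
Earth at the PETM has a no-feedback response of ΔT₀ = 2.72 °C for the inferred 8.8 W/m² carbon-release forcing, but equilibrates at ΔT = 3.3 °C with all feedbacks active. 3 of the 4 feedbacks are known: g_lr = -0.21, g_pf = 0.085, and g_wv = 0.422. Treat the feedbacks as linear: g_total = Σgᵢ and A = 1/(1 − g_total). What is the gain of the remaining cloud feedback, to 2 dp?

Amplification A = ΔT/ΔT₀ = 3.3/2.72 = 1.213.
Total gain g = 1 − 1/A = 1 − 1/1.213 = 0.1756.
Known gains sum to -0.21 + 0.085 + 0.422 = 0.297.
g_cld = 0.1756 − 0.297 = -0.12.

-0.12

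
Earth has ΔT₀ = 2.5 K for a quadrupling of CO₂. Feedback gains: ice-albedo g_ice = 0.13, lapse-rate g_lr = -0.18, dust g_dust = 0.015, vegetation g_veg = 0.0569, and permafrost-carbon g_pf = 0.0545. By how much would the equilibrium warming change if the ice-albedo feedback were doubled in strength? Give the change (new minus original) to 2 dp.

Original: g = 0.0764, ΔT = 2.5/(1−0.0764) = 2.7068 K.
With doubled ice-albedo: g' = 0.2064, ΔT' = 2.5/(1−0.2064) = 3.1502 K.
Change = 3.1502 − 2.7068 = 0.44 K.

0.44 K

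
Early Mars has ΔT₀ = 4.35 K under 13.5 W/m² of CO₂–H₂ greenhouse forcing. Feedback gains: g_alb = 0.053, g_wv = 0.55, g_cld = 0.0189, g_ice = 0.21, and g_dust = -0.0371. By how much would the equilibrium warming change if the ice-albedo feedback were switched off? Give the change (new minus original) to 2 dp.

Original: g = 0.7948, ΔT = 4.35/(1−0.7948) = 21.1988 K.
Without ice-albedo: g' = 0.5848, ΔT' = 4.35/(1−0.5848) = 10.4769 K.
Change = 10.4769 − 21.1988 = -10.72 K.

-10.72 K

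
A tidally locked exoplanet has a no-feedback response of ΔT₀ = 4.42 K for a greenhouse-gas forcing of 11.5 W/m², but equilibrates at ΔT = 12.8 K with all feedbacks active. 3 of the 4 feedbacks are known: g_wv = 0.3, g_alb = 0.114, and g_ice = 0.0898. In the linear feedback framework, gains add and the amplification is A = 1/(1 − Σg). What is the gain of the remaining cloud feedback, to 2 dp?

0.15

Amplification A = ΔT/ΔT₀ = 12.8/4.42 = 2.896.
Total gain g = 1 − 1/A = 1 − 1/2.896 = 0.6547.
Known gains sum to 0.3 + 0.114 + 0.0898 = 0.5038.
g_cld = 0.6547 − 0.5038 = 0.15.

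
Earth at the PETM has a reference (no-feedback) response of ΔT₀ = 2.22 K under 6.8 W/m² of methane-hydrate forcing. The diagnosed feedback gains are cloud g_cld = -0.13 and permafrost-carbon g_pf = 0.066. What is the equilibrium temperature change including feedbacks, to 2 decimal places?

Total gain g = -0.13 + 0.066 = -0.064.
Amplification A = 1/(1 + 0.064) = 0.9398.
ΔT = 2.22 × 0.9398 = 2.09 K.

2.09 K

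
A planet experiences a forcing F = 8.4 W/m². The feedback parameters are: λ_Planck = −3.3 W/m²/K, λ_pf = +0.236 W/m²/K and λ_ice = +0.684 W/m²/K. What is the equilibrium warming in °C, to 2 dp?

3.53 °C

Net feedback parameter λ = (−3.3) + (+0.236) + (+0.684) = -2.38 W/m²/K.
ΔT = −F/λ = −8.4/(-2.38) = 3.53 °C.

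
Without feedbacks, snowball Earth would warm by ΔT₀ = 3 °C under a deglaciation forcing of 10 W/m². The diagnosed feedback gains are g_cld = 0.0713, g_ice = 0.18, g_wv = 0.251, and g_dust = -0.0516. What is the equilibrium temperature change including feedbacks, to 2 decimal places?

Total gain g = 0.0713 + 0.18 + 0.251 − 0.0516 = 0.4507.
Amplification A = 1/(1 − 0.4507) = 1.82.
ΔT = 3 × 1.82 = 5.46 °C.

5.46 °C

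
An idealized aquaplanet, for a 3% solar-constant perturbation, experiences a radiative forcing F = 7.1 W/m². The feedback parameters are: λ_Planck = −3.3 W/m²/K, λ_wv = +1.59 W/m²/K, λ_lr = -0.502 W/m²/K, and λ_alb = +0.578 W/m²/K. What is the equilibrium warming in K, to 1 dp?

4.3 K

Net feedback parameter λ = (−3.3) + (+1.59) + (-0.502) + (+0.578) = -1.634 W/m²/K.
ΔT = −F/λ = −7.1/(-1.634) = 4.3 K.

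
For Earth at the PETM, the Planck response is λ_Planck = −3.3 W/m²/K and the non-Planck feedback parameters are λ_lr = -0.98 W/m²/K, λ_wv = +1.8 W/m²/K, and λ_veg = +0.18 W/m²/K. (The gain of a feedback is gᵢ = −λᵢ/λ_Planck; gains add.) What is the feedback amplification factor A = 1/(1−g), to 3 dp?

Convert to gains: g_lr = -0.98/3.3 = -0.297; g_wv = 1.8/3.3 = 0.5455; g_veg = 0.18/3.3 = 0.05455.
Total gain g = 0.30305.
A = 1/(1 − 0.30305) = 1.435.

1.435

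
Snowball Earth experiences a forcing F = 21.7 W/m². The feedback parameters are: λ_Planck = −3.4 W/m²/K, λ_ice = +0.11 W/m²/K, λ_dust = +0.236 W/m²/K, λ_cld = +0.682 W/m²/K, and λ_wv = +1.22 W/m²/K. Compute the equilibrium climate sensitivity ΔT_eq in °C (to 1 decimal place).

Net feedback parameter λ = (−3.4) + (+0.11) + (+0.236) + (+0.682) + (+1.22) = -1.152 W/m²/K.
ΔT = −F/λ = −21.7/(-1.152) = 18.8 °C.

18.8 °C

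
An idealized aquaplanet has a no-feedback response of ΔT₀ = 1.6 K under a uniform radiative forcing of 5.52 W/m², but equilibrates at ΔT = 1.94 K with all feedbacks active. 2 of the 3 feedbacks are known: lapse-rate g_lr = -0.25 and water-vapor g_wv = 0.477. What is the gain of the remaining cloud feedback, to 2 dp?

Amplification A = ΔT/ΔT₀ = 1.94/1.6 = 1.212.
Total gain g = 1 − 1/A = 1 − 1/1.212 = 0.1749.
Known gains sum to -0.25 + 0.477 = 0.227.
g_cld = 0.1749 − 0.227 = -0.05.

-0.05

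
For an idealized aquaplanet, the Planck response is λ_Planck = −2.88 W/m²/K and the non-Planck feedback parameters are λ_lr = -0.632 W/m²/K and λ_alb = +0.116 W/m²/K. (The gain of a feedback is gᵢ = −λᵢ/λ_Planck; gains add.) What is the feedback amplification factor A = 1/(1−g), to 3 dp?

Convert to gains: g_lr = -0.632/2.88 = -0.2194; g_alb = 0.116/2.88 = 0.04028.
Total gain g = -0.17912.
A = 1/(1 + 0.17912) = 0.848.

0.848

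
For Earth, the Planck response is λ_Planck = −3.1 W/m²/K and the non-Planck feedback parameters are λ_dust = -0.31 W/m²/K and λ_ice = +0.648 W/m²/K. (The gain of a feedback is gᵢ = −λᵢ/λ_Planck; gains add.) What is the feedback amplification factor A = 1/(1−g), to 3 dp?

Convert to gains: g_dust = -0.31/3.1 = -0.1; g_ice = 0.648/3.1 = 0.209.
Total gain g = 0.109.
A = 1/(1 − 0.109) = 1.122.

1.122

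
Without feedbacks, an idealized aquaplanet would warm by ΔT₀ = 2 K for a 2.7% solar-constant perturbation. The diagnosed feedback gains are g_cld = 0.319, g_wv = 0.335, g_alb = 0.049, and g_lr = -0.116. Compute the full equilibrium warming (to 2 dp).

Total gain g = 0.319 + 0.335 + 0.049 − 0.116 = 0.587.
Amplification A = 1/(1 − 0.587) = 2.421.
ΔT = 2 × 2.421 = 4.84 K.

4.84 K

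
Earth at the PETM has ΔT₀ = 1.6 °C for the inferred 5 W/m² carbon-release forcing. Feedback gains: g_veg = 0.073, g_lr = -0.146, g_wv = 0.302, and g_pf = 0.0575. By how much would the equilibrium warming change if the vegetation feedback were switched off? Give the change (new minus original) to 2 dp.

-0.21 °C

Original: g = 0.2865, ΔT = 1.6/(1−0.2865) = 2.2425 °C.
Without vegetation: g' = 0.2135, ΔT' = 1.6/(1−0.2135) = 2.0343 °C.
Change = 2.0343 − 2.2425 = -0.21 °C.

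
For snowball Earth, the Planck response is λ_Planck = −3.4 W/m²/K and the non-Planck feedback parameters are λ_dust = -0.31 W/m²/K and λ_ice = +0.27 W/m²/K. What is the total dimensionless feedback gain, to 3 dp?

-0.012

Convert to gains: g_dust = -0.31/3.4 = -0.09118; g_ice = 0.27/3.4 = 0.07941.
Total gain g = -0.01177.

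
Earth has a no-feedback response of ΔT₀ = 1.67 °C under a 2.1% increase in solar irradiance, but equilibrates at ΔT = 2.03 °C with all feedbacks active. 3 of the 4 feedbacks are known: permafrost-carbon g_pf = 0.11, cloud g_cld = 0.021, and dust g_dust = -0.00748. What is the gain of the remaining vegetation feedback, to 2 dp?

Amplification A = ΔT/ΔT₀ = 2.03/1.67 = 1.216.
Total gain g = 1 − 1/A = 1 − 1/1.216 = 0.1776.
Known gains sum to 0.11 + 0.021 − 0.00748 = 0.12352.
g_veg = 0.1776 − 0.12352 = 0.05.

0.05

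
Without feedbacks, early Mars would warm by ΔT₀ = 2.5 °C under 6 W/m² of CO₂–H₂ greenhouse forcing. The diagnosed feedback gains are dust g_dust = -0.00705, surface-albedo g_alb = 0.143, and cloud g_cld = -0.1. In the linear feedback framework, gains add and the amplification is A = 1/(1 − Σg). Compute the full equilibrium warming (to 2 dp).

Total gain g = -0.00705 + 0.143 − 0.1 = 0.03595.
Amplification A = 1/(1 − 0.03595) = 1.037.
ΔT = 2.5 × 1.037 = 2.59 °C.

2.59 °C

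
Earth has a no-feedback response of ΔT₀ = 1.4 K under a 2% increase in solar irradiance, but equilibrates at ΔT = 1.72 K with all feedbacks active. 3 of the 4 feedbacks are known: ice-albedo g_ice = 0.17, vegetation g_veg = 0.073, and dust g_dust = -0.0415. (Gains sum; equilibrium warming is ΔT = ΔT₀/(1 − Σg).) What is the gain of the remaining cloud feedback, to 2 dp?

Amplification A = ΔT/ΔT₀ = 1.72/1.4 = 1.229.
Total gain g = 1 − 1/A = 1 − 1/1.229 = 0.1863.
Known gains sum to 0.17 + 0.073 − 0.0415 = 0.2015.
g_cld = 0.1863 − 0.2015 = -0.02.

-0.02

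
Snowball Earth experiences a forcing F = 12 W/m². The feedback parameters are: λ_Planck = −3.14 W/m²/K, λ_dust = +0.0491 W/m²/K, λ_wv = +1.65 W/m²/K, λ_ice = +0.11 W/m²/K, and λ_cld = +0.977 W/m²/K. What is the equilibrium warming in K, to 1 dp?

33.9 K

Net feedback parameter λ = (−3.14) + (+0.0491) + (+1.65) + (+0.11) + (+0.977) = -0.3539 W/m²/K.
ΔT = −F/λ = −12/(-0.3539) = 33.9 K.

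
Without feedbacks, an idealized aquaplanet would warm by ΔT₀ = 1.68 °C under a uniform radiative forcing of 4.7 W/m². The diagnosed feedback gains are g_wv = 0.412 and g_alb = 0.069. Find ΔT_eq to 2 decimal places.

3.24 °C

Total gain g = 0.412 + 0.069 = 0.481.
Amplification A = 1/(1 − 0.481) = 1.927.
ΔT = 1.68 × 1.927 = 3.24 °C.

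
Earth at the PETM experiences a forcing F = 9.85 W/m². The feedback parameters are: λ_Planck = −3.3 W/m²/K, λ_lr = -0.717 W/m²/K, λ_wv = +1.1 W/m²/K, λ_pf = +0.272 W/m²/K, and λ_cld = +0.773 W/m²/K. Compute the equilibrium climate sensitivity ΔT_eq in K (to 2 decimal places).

5.26 K

Net feedback parameter λ = (−3.3) + (-0.717) + (+1.1) + (+0.272) + (+0.773) = -1.872 W/m²/K.
ΔT = −F/λ = −9.85/(-1.872) = 5.26 K.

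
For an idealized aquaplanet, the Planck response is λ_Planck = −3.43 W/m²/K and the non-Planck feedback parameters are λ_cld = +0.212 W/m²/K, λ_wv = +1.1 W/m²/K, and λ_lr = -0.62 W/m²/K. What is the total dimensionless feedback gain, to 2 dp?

Convert to gains: g_cld = 0.212/3.43 = 0.06181; g_wv = 1.1/3.43 = 0.3207; g_lr = -0.62/3.43 = -0.1808.
Total gain g = 0.20171.

0.20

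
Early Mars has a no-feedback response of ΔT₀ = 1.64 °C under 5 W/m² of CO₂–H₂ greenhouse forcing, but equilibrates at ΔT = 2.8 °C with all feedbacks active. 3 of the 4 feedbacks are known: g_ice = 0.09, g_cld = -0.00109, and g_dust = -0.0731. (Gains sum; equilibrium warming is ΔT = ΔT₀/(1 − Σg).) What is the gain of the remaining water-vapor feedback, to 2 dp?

0.40

Amplification A = ΔT/ΔT₀ = 2.8/1.64 = 1.707.
Total gain g = 1 − 1/A = 1 − 1/1.707 = 0.4142.
Known gains sum to 0.09 − 0.00109 − 0.0731 = 0.01581.
g_wv = 0.4142 − 0.01581 = 0.40.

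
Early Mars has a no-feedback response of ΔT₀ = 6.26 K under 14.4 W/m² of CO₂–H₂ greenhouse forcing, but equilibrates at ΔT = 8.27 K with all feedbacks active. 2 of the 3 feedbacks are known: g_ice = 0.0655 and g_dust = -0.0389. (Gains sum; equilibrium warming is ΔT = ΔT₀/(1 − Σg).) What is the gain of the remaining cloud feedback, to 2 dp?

0.22

Amplification A = ΔT/ΔT₀ = 8.27/6.26 = 1.321.
Total gain g = 1 − 1/A = 1 − 1/1.321 = 0.243.
Known gains sum to 0.0655 − 0.0389 = 0.0266.
g_cld = 0.243 − 0.0266 = 0.22.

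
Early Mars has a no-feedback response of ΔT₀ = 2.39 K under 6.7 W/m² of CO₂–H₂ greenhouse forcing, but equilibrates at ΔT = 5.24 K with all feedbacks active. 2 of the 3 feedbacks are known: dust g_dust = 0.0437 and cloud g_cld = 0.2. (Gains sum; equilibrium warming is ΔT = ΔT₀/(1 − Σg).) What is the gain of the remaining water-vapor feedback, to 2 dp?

0.30

Amplification A = ΔT/ΔT₀ = 5.24/2.39 = 2.192.
Total gain g = 1 − 1/A = 1 − 1/2.192 = 0.5438.
Known gains sum to 0.0437 + 0.2 = 0.2437.
g_wv = 0.5438 − 0.2437 = 0.30.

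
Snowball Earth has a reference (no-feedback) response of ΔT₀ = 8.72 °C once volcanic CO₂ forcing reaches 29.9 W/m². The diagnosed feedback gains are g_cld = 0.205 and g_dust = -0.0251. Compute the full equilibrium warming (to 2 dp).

10.63 °C

Total gain g = 0.205 − 0.0251 = 0.1799.
Amplification A = 1/(1 − 0.1799) = 1.219.
ΔT = 8.72 × 1.219 = 10.63 °C.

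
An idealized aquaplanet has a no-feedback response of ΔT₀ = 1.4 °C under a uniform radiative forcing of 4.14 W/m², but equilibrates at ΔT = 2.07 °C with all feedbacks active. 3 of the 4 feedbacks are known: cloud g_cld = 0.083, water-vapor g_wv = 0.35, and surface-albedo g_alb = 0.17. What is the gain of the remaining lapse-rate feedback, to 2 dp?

Amplification A = ΔT/ΔT₀ = 2.07/1.4 = 1.479.
Total gain g = 1 − 1/A = 1 − 1/1.479 = 0.3239.
Known gains sum to 0.083 + 0.35 + 0.17 = 0.603.
g_lr = 0.3239 − 0.603 = -0.28.

-0.28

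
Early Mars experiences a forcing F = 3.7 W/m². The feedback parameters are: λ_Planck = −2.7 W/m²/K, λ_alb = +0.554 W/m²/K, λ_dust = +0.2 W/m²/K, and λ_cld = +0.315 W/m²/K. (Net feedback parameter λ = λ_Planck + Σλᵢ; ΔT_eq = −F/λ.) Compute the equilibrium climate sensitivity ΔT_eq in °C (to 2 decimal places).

2.27 °C

Net feedback parameter λ = (−2.7) + (+0.554) + (+0.2) + (+0.315) = -1.631 W/m²/K.
ΔT = −F/λ = −3.7/(-1.631) = 2.27 °C.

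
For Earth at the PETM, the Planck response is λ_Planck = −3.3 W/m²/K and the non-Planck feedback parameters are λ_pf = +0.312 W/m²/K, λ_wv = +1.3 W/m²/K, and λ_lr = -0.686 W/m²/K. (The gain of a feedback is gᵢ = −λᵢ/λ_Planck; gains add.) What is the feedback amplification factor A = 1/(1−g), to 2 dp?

Convert to gains: g_pf = 0.312/3.3 = 0.09455; g_wv = 1.3/3.3 = 0.3939; g_lr = -0.686/3.3 = -0.2079.
Total gain g = 0.28055.
A = 1/(1 − 0.28055) = 1.39.

1.39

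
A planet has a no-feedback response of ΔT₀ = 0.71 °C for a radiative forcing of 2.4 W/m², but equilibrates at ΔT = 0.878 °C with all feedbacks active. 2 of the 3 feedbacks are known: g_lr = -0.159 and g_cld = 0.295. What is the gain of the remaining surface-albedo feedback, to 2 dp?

0.06

Amplification A = ΔT/ΔT₀ = 0.878/0.71 = 1.237.
Total gain g = 1 − 1/A = 1 − 1/1.237 = 0.1916.
Known gains sum to -0.159 + 0.295 = 0.136.
g_alb = 0.1916 − 0.136 = 0.06.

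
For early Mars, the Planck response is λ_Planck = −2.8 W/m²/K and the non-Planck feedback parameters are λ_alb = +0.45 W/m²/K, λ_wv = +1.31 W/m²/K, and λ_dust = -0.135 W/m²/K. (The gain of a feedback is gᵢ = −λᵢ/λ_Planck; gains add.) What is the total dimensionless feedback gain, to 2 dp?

0.58

Convert to gains: g_alb = 0.45/2.8 = 0.1607; g_wv = 1.31/2.8 = 0.4679; g_dust = -0.135/2.8 = -0.04821.
Total gain g = 0.58039.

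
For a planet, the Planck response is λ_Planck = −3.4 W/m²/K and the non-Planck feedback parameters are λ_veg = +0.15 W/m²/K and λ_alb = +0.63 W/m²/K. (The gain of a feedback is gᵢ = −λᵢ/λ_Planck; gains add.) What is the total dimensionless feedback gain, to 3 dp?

0.229

Convert to gains: g_veg = 0.15/3.4 = 0.04412; g_alb = 0.63/3.4 = 0.1853.
Total gain g = 0.22942.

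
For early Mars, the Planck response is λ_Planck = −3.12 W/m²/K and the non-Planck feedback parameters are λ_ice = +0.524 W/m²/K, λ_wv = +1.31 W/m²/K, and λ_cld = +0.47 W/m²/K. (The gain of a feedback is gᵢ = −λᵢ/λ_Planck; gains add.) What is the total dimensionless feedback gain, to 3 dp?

Convert to gains: g_ice = 0.524/3.12 = 0.1679; g_wv = 1.31/3.12 = 0.4199; g_cld = 0.47/3.12 = 0.1506.
Total gain g = 0.7384.

0.738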